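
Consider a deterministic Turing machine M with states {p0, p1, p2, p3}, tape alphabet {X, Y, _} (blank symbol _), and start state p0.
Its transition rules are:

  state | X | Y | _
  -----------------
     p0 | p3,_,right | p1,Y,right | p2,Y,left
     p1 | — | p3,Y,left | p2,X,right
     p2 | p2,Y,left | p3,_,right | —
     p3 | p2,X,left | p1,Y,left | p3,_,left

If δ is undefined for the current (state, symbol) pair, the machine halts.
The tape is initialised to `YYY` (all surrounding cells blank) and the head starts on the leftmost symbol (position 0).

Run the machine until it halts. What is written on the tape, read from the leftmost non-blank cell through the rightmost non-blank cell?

p0 | __[Y]YY_   read Y → write Y, move right, go to p1
p1 | __Y[Y]Y_   read Y → write Y, move left, go to p3
p3 | __[Y]YY_   read Y → write Y, move left, go to p1
p1 | _[_]YYY_   read _ → write X, move right, go to p2
p2 | _X[Y]YY_   read Y → write _, move right, go to p3
p3 | _X_[Y]Y_   read Y → write Y, move left, go to p1
p1 | _X[_]YY_   read _ → write X, move right, go to p2
p2 | _XX[Y]Y_   read Y → write _, move right, go to p3
p3 | _XX_[Y]_   read Y → write Y, move left, go to p1
p1 | _XX[_]Y_   read _ → write X, move right, go to p2
p2 | _XXX[Y]_   read Y → write _, move right, go to p3
p3 | _XXX_[_]   read _ → write _, move left, go to p3
p3 | _XXX[_]_   read _ → write _, move left, go to p3
p3 | _XX[X]__   read X → write X, move left, go to p2
p2 | _X[X]X__   read X → write Y, move left, go to p2
p2 | _[X]YX__   read X → write Y, move left, go to p2
p2 | [_]YYX__
The non-blank tape span at halt is YYX.

YYX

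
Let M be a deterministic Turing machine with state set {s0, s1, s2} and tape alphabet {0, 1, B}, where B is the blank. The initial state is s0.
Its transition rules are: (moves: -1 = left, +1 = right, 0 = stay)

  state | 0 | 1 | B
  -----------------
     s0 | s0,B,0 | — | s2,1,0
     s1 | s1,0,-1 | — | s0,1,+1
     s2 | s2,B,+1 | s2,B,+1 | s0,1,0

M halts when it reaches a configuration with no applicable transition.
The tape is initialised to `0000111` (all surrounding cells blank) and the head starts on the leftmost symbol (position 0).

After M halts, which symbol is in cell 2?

state=s0 head=0 tape=[0]000111B   (s0,0)→(s0,B,0)
state=s0 head=0 tape=[B]000111B   (s0,B)→(s2,1,0)
state=s2 head=0 tape=[1]000111B   (s2,1)→(s2,B,+1)
state=s2 head=1 tape=B[0]00111B   (s2,0)→(s2,B,+1)
state=s2 head=2 tape=BB[0]0111B   (s2,0)→(s2,B,+1)
state=s2 head=3 tape=BBB[0]111B   (s2,0)→(s2,B,+1)
state=s2 head=4 tape=BBBB[1]11B   (s2,1)→(s2,B,+1)
state=s2 head=5 tape=BBBBB[1]1B   (s2,1)→(s2,B,+1)
state=s2 head=6 tape=BBBBBB[1]B   (s2,1)→(s2,B,+1)
state=s2 head=7 tape=BBBBBBB[B]   (s2,B)→(s0,1,0)
state=s0 head=7 tape=BBBBBBB[1]
Cell 2 holds B when M halts.

B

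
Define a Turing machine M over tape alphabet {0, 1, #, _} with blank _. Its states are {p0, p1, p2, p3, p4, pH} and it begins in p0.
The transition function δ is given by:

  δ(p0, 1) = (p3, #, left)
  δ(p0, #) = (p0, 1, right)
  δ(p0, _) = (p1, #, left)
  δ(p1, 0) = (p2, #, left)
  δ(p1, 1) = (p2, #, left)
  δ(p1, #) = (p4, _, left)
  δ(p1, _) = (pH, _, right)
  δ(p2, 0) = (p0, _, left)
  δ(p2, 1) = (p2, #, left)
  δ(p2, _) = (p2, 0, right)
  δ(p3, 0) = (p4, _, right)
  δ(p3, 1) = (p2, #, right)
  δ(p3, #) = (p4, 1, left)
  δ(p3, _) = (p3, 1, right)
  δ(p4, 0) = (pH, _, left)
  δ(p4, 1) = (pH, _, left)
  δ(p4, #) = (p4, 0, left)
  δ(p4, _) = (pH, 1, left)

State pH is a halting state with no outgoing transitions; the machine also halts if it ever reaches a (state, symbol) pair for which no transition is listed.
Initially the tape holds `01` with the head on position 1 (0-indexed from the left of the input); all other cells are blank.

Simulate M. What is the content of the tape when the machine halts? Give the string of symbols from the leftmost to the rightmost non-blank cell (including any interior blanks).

10

p0 | _0[1]   read 1 → write #, move left, go to p3
p3 | _[0]#   read 0 → write _, move right, go to p4
p4 | __[#]   read # → write 0, move left, go to p4
p4 | _[_]0   read _ → write 1, move left, go to pH
pH | [_]10
The non-blank tape span at halt is 10.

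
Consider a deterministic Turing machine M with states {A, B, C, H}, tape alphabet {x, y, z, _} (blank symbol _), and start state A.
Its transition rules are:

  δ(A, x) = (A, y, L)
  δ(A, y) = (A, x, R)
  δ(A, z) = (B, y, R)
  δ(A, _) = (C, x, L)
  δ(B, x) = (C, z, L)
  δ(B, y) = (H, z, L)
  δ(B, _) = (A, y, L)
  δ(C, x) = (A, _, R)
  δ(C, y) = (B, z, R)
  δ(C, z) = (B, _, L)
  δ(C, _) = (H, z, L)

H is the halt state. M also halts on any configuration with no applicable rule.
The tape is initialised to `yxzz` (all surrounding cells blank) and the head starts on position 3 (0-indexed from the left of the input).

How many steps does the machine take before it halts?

A | yxz[z]__   read z → write y, move R, go to B
B | yxzy[_]_   read _ → write y, move L, go to A
A | yxz[y]y_   read y → write x, move R, go to A
A | yxzx[y]_   read y → write x, move R, go to A
A | yxzxx[_]   read _ → write x, move L, go to C
C | yxzx[x]x   read x → write _, move R, go to A
A | yxzx_[x]   read x → write y, move L, go to A
A | yxzx[_]y   read _ → write x, move L, go to C
C | yxz[x]xy   read x → write _, move R, go to A
A | yxz_[x]y   read x → write y, move L, go to A
A | yxz[_]yy   read _ → write x, move L, go to C
C | yx[z]xyy   read z → write _, move L, go to B
B | y[x]_xyy   read x → write z, move L, go to C
C | [y]z_xyy   read y → write z, move R, go to B
B | z[z]_xyy
M halts after 14 transitions.

14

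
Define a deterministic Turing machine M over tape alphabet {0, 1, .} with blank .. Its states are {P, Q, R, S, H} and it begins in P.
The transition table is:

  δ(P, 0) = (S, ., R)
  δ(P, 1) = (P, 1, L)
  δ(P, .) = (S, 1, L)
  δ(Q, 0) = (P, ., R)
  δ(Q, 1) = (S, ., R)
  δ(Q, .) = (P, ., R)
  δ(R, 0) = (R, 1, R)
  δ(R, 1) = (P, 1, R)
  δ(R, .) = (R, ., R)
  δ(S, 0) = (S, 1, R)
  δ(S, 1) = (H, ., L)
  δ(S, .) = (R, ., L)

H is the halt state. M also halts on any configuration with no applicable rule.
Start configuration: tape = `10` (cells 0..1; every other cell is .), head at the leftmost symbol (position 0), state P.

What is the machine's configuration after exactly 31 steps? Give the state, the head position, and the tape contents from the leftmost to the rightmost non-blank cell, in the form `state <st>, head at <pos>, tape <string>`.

state R, head at -7, tape 1111110

P | .......[1]0   read 1 → write 1, move L, go to P
P | ......[.]10   read . → write 1, move L, go to S
S | .....[.]110   read . → write ., move L, go to R
R | ....[.].110   read . → write ., move R, go to R
R | .....[.]110   read . → write ., move R, go to R
R | ......[1]10   read 1 → write 1, move R, go to P
P | ......1[1]0   read 1 → write 1, move L, go to P
P | ......[1]10   read 1 → write 1, move L, go to P
P | .....[.]110   read . → write 1, move L, go to S
S | ....[.]1110   read . → write ., move L, go to R
R | ...[.].1110   read . → write ., move R, go to R
R | ....[.]1110   read . → write ., move R, go to R
R | .....[1]110   read 1 → write 1, move R, go to P
P | .....1[1]10   read 1 → write 1, move L, go to P
P | .....[1]110   read 1 → write 1, move L, go to P
P | ....[.]1110   read . → write 1, move L, go to S
S | ...[.]11110   read . → write ., move L, go to R
R | ..[.].11110   read . → write ., move R, go to R
R | ...[.]11110   read . → write ., move R, go to R
R | ....[1]1110   read 1 → write 1, move R, go to P
P | ....1[1]110   read 1 → write 1, move L, go to P
P | ....[1]1110   read 1 → write 1, move L, go to P
P | ...[.]11110   read . → write 1, move L, go to S
S | ..[.]111110   read . → write ., move L, go to R
R | .[.].111110   read . → write ., move R, go to R
R | ..[.]111110   read . → write ., move R, go to R
R | ...[1]11110   read 1 → write 1, move R, go to P
P | ...1[1]1110   read 1 → write 1, move L, go to P
P | ...[1]11110   read 1 → write 1, move L, go to P
P | ..[.]111110   read . → write 1, move L, go to S
S | .[.]1111110   read . → write ., move L, go to R
R | [.].1111110
After 31 steps: state R, head at -7, tape 1111110.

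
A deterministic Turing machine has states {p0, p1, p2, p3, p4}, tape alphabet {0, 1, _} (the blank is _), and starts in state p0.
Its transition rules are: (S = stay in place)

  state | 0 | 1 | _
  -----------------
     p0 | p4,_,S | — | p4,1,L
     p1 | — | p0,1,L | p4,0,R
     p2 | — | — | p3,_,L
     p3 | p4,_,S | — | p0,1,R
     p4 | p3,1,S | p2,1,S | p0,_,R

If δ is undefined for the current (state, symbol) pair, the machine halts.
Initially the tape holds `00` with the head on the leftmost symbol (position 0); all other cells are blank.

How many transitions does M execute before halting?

p0 | [0]0_   read 0 → write _, move S, go to p4
p4 | [_]0_   read _ → write _, move R, go to p0
p0 | _[0]_   read 0 → write _, move S, go to p4
p4 | _[_]_   read _ → write _, move R, go to p0
p0 | __[_]   read _ → write 1, move L, go to p4
p4 | _[_]1   read _ → write _, move R, go to p0
p0 | __[1]
M halts after 6 transitions.

6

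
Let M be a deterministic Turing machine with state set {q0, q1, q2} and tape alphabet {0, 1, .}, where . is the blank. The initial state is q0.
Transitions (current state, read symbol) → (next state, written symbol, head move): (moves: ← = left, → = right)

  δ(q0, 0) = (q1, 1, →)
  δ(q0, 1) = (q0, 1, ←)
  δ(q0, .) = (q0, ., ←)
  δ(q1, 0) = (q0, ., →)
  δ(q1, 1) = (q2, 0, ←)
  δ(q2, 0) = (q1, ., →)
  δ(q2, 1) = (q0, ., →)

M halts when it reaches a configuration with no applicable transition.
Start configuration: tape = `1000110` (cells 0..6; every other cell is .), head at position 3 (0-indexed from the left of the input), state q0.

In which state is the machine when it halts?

state=q0 head=3 tape=100[0]110.   (q0,0)→(q1,1,→)
state=q1 head=4 tape=1001[1]10.   (q1,1)→(q2,0,←)
state=q2 head=3 tape=100[1]010.   (q2,1)→(q0,.,→)
state=q0 head=4 tape=100.[0]10.   (q0,0)→(q1,1,→)
state=q1 head=5 tape=100.1[1]0.   (q1,1)→(q2,0,←)
state=q2 head=4 tape=100.[1]00.   (q2,1)→(q0,.,→)
state=q0 head=5 tape=100..[0]0.   (q0,0)→(q1,1,→)
state=q1 head=6 tape=100..1[0].   (q1,0)→(q0,.,→)
state=q0 head=7 tape=100..1.[.]   (q0,.)→(q0,.,←)
state=q0 head=6 tape=100..1[.].   (q0,.)→(q0,.,←)
state=q0 head=5 tape=100..[1]..   (q0,1)→(q0,1,←)
state=q0 head=4 tape=100.[.]1..   (q0,.)→(q0,.,←)
state=q0 head=3 tape=100[.].1..   (q0,.)→(q0,.,←)
state=q0 head=2 tape=10[0]..1..   (q0,0)→(q1,1,→)
state=q1 head=3 tape=101[.].1..
No transition is defined for (q1, .); M halts in state q1.

q1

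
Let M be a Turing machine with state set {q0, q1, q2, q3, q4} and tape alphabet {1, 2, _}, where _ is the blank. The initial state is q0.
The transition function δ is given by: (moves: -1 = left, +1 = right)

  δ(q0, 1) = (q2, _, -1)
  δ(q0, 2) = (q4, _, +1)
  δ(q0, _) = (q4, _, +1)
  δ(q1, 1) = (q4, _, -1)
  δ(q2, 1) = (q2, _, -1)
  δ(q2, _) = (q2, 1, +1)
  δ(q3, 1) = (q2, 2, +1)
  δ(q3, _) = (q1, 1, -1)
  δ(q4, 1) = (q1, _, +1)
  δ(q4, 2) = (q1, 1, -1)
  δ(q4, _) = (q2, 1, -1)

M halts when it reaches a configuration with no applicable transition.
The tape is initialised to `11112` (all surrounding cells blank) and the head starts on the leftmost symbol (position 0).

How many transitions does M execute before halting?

state=q0 head=0 tape=____[1]1112   (q0,1)→(q2,_,-1)
state=q2 head=-1 tape=___[_]_1112   (q2,_)→(q2,1,+1)
state=q2 head=0 tape=___1[_]1112   (q2,_)→(q2,1,+1)
state=q2 head=1 tape=___11[1]112   (q2,1)→(q2,_,-1)
state=q2 head=0 tape=___1[1]_112   (q2,1)→(q2,_,-1)
state=q2 head=-1 tape=___[1]__112   (q2,1)→(q2,_,-1)
state=q2 head=-2 tape=__[_]___112   (q2,_)→(q2,1,+1)
state=q2 head=-1 tape=__1[_]__112   (q2,_)→(q2,1,+1)
state=q2 head=0 tape=__11[_]_112   (q2,_)→(q2,1,+1)
state=q2 head=1 tape=__111[_]112   (q2,_)→(q2,1,+1)
state=q2 head=2 tape=__1111[1]12   (q2,1)→(q2,_,-1)
state=q2 head=1 tape=__111[1]_12   (q2,1)→(q2,_,-1)
state=q2 head=0 tape=__11[1]__12   (q2,1)→(q2,_,-1)
state=q2 head=-1 tape=__1[1]___12   (q2,1)→(q2,_,-1)
state=q2 head=-2 tape=__[1]____12   (q2,1)→(q2,_,-1)
state=q2 head=-3 tape=_[_]_____12   (q2,_)→(q2,1,+1)
state=q2 head=-2 tape=_1[_]____12   (q2,_)→(q2,1,+1)
state=q2 head=-1 tape=_11[_]___12   (q2,_)→(q2,1,+1)
state=q2 head=0 tape=_111[_]__12   (q2,_)→(q2,1,+1)
state=q2 head=1 tape=_1111[_]_12   (q2,_)→(q2,1,+1)
state=q2 head=2 tape=_11111[_]12   (q2,_)→(q2,1,+1)
state=q2 head=3 tape=_111111[1]2   (q2,1)→(q2,_,-1)
state=q2 head=2 tape=_11111[1]_2   (q2,1)→(q2,_,-1)
state=q2 head=1 tape=_1111[1]__2   (q2,1)→(q2,_,-1)
state=q2 head=0 tape=_111[1]___2   (q2,1)→(q2,_,-1)
state=q2 head=-1 tape=_11[1]____2   (q2,1)→(q2,_,-1)
state=q2 head=-2 tape=_1[1]_____2   (q2,1)→(q2,_,-1)
state=q2 head=-3 tape=_[1]______2   (q2,1)→(q2,_,-1)
state=q2 head=-4 tape=[_]_______2   (q2,_)→(q2,1,+1)
state=q2 head=-3 tape=1[_]______2   (q2,_)→(q2,1,+1)
state=q2 head=-2 tape=11[_]_____2   (q2,_)→(q2,1,+1)
state=q2 head=-1 tape=111[_]____2   (q2,_)→(q2,1,+1)
state=q2 head=0 tape=1111[_]___2   (q2,_)→(q2,1,+1)
state=q2 head=1 tape=11111[_]__2   (q2,_)→(q2,1,+1)
state=q2 head=2 tape=111111[_]_2   (q2,_)→(q2,1,+1)
state=q2 head=3 tape=1111111[_]2   (q2,_)→(q2,1,+1)
state=q2 head=4 tape=11111111[2]
M halts after 36 transitions.

36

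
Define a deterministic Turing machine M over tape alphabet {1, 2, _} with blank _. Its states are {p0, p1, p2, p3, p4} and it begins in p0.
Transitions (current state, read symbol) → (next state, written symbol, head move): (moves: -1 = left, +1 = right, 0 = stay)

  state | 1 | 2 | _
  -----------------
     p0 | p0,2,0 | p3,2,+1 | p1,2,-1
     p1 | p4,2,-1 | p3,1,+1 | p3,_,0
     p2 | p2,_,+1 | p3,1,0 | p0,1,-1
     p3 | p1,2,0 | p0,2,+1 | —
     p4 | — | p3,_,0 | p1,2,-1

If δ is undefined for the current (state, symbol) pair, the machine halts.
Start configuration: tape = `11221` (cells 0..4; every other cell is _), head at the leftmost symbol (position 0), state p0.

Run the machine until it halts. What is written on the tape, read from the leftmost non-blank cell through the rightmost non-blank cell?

state=p0 head=0 tape=[1]1221_   (p0,1)→(p0,2,0)
state=p0 head=0 tape=[2]1221_   (p0,2)→(p3,2,+1)
state=p3 head=1 tape=2[1]221_   (p3,1)→(p1,2,0)
state=p1 head=1 tape=2[2]221_   (p1,2)→(p3,1,+1)
state=p3 head=2 tape=21[2]21_   (p3,2)→(p0,2,+1)
state=p0 head=3 tape=212[2]1_   (p0,2)→(p3,2,+1)
state=p3 head=4 tape=2122[1]_   (p3,1)→(p1,2,0)
state=p1 head=4 tape=2122[2]_   (p1,2)→(p3,1,+1)
state=p3 head=5 tape=21221[_]
The non-blank tape span at halt is 21221.

21221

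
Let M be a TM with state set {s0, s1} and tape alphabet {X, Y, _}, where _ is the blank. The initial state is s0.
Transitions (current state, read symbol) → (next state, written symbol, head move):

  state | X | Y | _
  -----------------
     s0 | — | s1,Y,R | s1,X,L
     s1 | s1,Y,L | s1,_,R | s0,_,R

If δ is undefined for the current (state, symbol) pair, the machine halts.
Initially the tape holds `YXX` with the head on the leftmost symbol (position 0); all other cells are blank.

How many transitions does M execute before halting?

10

s0 | [Y]XX__   read Y → write Y, move R, go to s1
s1 | Y[X]X__   read X → write Y, move L, go to s1
s1 | [Y]YX__   read Y → write _, move R, go to s1
s1 | _[Y]X__   read Y → write _, move R, go to s1
s1 | __[X]__   read X → write Y, move L, go to s1
s1 | _[_]Y__   read _ → write _, move R, go to s0
s0 | __[Y]__   read Y → write Y, move R, go to s1
s1 | __Y[_]_   read _ → write _, move R, go to s0
s0 | __Y_[_]   read _ → write X, move L, go to s1
s1 | __Y[_]X   read _ → write _, move R, go to s0
s0 | __Y_[X]
M halts after 10 transitions.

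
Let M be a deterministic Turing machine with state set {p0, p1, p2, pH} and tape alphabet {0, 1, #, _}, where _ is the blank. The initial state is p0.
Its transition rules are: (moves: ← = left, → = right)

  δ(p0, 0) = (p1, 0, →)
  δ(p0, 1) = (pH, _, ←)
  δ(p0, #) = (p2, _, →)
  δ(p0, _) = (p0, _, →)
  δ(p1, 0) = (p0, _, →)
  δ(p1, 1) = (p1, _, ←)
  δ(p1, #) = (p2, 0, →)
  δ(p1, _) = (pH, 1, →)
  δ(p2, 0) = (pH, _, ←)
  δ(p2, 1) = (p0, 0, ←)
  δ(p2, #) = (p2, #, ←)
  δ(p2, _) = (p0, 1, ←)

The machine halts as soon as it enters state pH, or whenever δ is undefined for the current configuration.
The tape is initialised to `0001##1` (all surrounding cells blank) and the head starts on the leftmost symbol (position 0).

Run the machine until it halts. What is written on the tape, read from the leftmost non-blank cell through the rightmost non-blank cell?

0____#1

state=p0 head=0 tape=[0]001##1   (p0,0)→(p1,0,→)
state=p1 head=1 tape=0[0]01##1   (p1,0)→(p0,_,→)
state=p0 head=2 tape=0_[0]1##1   (p0,0)→(p1,0,→)
state=p1 head=3 tape=0_0[1]##1   (p1,1)→(p1,_,←)
state=p1 head=2 tape=0_[0]_##1   (p1,0)→(p0,_,→)
state=p0 head=3 tape=0__[_]##1   (p0,_)→(p0,_,→)
state=p0 head=4 tape=0___[#]#1   (p0,#)→(p2,_,→)
state=p2 head=5 tape=0____[#]1   (p2,#)→(p2,#,←)
state=p2 head=4 tape=0___[_]#1   (p2,_)→(p0,1,←)
state=p0 head=3 tape=0__[_]1#1   (p0,_)→(p0,_,→)
state=p0 head=4 tape=0___[1]#1   (p0,1)→(pH,_,←)
state=pH head=3 tape=0__[_]_#1
The non-blank tape span at halt is 0____#1.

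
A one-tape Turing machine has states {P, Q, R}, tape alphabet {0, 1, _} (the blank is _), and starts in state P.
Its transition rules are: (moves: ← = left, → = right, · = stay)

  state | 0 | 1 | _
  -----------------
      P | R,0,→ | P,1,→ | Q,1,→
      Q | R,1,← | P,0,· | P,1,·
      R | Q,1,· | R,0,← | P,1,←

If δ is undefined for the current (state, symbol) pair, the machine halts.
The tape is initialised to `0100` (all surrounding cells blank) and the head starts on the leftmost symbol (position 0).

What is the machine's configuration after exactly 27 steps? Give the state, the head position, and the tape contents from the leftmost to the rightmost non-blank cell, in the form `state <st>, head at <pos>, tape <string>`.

state Q, head at 4, tape 000010

P | [0]100__   read 0 → write 0, move →, go to R
R | 0[1]00__   read 1 → write 0, move ←, go to R
R | [0]000__   read 0 → write 1, move ·, go to Q
Q | [1]000__   read 1 → write 0, move ·, go to P
P | [0]000__   read 0 → write 0, move →, go to R
R | 0[0]00__   read 0 → write 1, move ·, go to Q
Q | 0[1]00__   read 1 → write 0, move ·, go to P
P | 0[0]00__   read 0 → write 0, move →, go to R
R | 00[0]0__   read 0 → write 1, move ·, go to Q
Q | 00[1]0__   read 1 → write 0, move ·, go to P
P | 00[0]0__   read 0 → write 0, move →, go to R
R | 000[0]__   read 0 → write 1, move ·, go to Q
Q | 000[1]__   read 1 → write 0, move ·, go to P
P | 000[0]__   read 0 → write 0, move →, go to R
R | 0000[_]_   read _ → write 1, move ←, go to P
P | 000[0]1_   read 0 → write 0, move →, go to R
R | 0000[1]_   read 1 → write 0, move ←, go to R
R | 000[0]0_   read 0 → write 1, move ·, go to Q
Q | 000[1]0_   read 1 → write 0, move ·, go to P
P | 000[0]0_   read 0 → write 0, move →, go to R
R | 0000[0]_   read 0 → write 1, move ·, go to Q
Q | 0000[1]_   read 1 → write 0, move ·, go to P
P | 0000[0]_   read 0 → write 0, move →, go to R
R | 00000[_]   read _ → write 1, move ←, go to P
P | 0000[0]1   read 0 → write 0, move →, go to R
R | 00000[1]   read 1 → write 0, move ←, go to R
R | 0000[0]0   read 0 → write 1, move ·, go to Q
Q | 0000[1]0
After 27 steps: state Q, head at 4, tape 000010.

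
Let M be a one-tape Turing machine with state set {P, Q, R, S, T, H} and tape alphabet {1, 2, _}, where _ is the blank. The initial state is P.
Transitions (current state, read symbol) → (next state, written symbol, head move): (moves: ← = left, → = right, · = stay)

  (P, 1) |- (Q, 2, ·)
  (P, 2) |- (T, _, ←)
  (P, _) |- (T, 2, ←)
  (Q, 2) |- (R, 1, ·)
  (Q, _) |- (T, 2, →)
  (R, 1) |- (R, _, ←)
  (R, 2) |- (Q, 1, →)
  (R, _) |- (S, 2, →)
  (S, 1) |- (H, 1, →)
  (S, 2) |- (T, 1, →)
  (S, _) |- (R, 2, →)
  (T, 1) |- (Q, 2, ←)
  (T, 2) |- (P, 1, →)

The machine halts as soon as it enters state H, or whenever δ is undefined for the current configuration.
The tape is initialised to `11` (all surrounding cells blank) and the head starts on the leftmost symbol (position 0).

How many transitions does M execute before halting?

8

P | _[1]1_   read 1 → write 2, move ·, go to Q
Q | _[2]1_   read 2 → write 1, move ·, go to R
R | _[1]1_   read 1 → write _, move ←, go to R
R | [_]_1_   read _ → write 2, move →, go to S
S | 2[_]1_   read _ → write 2, move →, go to R
R | 22[1]_   read 1 → write _, move ←, go to R
R | 2[2]__   read 2 → write 1, move →, go to Q
Q | 21[_]_   read _ → write 2, move →, go to T
T | 212[_]
M halts after 8 transitions.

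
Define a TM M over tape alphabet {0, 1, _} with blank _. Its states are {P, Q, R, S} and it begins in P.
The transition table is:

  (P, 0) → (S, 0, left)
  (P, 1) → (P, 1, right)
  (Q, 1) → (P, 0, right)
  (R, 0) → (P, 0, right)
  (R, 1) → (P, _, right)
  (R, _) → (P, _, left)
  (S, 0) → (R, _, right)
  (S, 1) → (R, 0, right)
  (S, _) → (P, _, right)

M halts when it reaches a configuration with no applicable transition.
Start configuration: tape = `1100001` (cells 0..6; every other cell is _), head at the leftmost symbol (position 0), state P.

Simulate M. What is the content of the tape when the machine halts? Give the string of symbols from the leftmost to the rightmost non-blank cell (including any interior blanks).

P | [1]100001_   read 1 → write 1, move right, go to P
P | 1[1]00001_   read 1 → write 1, move right, go to P
P | 11[0]0001_   read 0 → write 0, move left, go to S
S | 1[1]00001_   read 1 → write 0, move right, go to R
R | 10[0]0001_   read 0 → write 0, move right, go to P
P | 100[0]001_   read 0 → write 0, move left, go to S
S | 10[0]0001_   read 0 → write _, move right, go to R
R | 10_[0]001_   read 0 → write 0, move right, go to P
P | 10_0[0]01_   read 0 → write 0, move left, go to S
S | 10_[0]001_   read 0 → write _, move right, go to R
R | 10__[0]01_   read 0 → write 0, move right, go to P
P | 10__0[0]1_   read 0 → write 0, move left, go to S
S | 10__[0]01_   read 0 → write _, move right, go to R
R | 10___[0]1_   read 0 → write 0, move right, go to P
P | 10___0[1]_   read 1 → write 1, move right, go to P
P | 10___01[_]
The non-blank tape span at halt is 10___01.

10___01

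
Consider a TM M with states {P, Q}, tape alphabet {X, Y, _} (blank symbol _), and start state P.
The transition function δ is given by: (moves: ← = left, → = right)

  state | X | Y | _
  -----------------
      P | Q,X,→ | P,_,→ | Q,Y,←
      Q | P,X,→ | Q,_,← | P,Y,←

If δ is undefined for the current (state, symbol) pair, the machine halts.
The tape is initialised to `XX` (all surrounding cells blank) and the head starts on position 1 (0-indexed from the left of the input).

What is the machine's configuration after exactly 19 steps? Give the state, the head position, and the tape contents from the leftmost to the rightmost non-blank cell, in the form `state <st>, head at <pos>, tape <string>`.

P | X[X]___   read X → write X, move →, go to Q
Q | XX[_]__   read _ → write Y, move ←, go to P
P | X[X]Y__   read X → write X, move →, go to Q
Q | XX[Y]__   read Y → write _, move ←, go to Q
Q | X[X]___   read X → write X, move →, go to P
P | XX[_]__   read _ → write Y, move ←, go to Q
Q | X[X]Y__   read X → write X, move →, go to P
P | XX[Y]__   read Y → write _, move →, go to P
P | XX_[_]_   read _ → write Y, move ←, go to Q
Q | XX[_]Y_   read _ → write Y, move ←, go to P
P | X[X]YY_   read X → write X, move →, go to Q
Q | XX[Y]Y_   read Y → write _, move ←, go to Q
Q | X[X]_Y_   read X → write X, move →, go to P
P | XX[_]Y_   read _ → write Y, move ←, go to Q
Q | X[X]YY_   read X → write X, move →, go to P
P | XX[Y]Y_   read Y → write _, move →, go to P
P | XX_[Y]_   read Y → write _, move →, go to P
P | XX__[_]   read _ → write Y, move ←, go to Q
Q | XX_[_]Y   read _ → write Y, move ←, go to P
P | XX[_]YY
After 19 steps: state P, head at 2, tape XX_YY.

state P, head at 2, tape XX_YY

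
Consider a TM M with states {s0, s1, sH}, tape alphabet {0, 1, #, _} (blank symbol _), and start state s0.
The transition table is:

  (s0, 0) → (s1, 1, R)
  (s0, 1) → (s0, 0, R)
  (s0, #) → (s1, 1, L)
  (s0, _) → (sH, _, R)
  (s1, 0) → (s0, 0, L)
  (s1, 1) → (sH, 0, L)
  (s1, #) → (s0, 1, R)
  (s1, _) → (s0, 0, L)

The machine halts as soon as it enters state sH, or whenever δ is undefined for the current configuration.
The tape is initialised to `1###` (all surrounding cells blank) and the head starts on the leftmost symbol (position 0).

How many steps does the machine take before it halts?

s0 | _[1]###   read 1 → write 0, move R, go to s0
s0 | _0[#]##   read # → write 1, move L, go to s1
s1 | _[0]1##   read 0 → write 0, move L, go to s0
s0 | [_]01##   read _ → write _, move R, go to sH
sH | _[0]1##
M halts after 4 transitions.

4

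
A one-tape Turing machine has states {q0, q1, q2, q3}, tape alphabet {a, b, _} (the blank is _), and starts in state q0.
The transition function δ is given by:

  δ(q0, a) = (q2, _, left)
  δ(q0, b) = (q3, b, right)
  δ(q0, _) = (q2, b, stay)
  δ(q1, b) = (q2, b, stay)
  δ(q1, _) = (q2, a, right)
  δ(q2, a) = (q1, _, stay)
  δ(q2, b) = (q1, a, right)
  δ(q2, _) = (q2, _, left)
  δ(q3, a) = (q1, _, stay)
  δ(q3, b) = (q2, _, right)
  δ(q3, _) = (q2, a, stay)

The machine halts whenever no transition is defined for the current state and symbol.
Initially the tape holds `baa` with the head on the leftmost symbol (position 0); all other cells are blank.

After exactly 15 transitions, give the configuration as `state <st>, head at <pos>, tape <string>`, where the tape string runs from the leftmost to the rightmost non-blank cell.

state q2, head at 2, tape baa

state=q0 head=0 tape=[b]aa_   (q0,b)→(q3,b,right)
state=q3 head=1 tape=b[a]a_   (q3,a)→(q1,_,stay)
state=q1 head=1 tape=b[_]a_   (q1,_)→(q2,a,right)
state=q2 head=2 tape=ba[a]_   (q2,a)→(q1,_,stay)
state=q1 head=2 tape=ba[_]_   (q1,_)→(q2,a,right)
state=q2 head=3 tape=baa[_]   (q2,_)→(q2,_,left)
state=q2 head=2 tape=ba[a]_   (q2,a)→(q1,_,stay)
state=q1 head=2 tape=ba[_]_   (q1,_)→(q2,a,right)
state=q2 head=3 tape=baa[_]   (q2,_)→(q2,_,left)
state=q2 head=2 tape=ba[a]_   (q2,a)→(q1,_,stay)
state=q1 head=2 tape=ba[_]_   (q1,_)→(q2,a,right)
state=q2 head=3 tape=baa[_]   (q2,_)→(q2,_,left)
state=q2 head=2 tape=ba[a]_   (q2,a)→(q1,_,stay)
state=q1 head=2 tape=ba[_]_   (q1,_)→(q2,a,right)
state=q2 head=3 tape=baa[_]   (q2,_)→(q2,_,left)
state=q2 head=2 tape=ba[a]_
After 15 steps: state q2, head at 2, tape baa.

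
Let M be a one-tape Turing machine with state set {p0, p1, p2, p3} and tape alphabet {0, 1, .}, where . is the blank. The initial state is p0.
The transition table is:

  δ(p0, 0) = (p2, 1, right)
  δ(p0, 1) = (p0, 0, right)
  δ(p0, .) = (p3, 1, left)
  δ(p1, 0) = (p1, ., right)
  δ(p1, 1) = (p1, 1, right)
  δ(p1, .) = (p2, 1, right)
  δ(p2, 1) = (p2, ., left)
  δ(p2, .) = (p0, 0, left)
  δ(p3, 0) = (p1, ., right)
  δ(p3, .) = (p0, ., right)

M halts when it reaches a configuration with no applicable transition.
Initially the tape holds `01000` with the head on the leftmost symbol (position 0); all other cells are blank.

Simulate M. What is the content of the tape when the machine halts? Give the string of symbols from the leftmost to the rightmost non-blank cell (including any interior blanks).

0001000

p0 | ...[0]1000   read 0 → write 1, move right, go to p2
p2 | ...1[1]000   read 1 → write ., move left, go to p2
p2 | ...[1].000   read 1 → write ., move left, go to p2
p2 | ..[.]..000   read . → write 0, move left, go to p0
p0 | .[.]0..000   read . → write 1, move left, go to p3
p3 | [.]10..000   read . → write ., move right, go to p0
p0 | .[1]0..000   read 1 → write 0, move right, go to p0
p0 | .0[0]..000   read 0 → write 1, move right, go to p2
p2 | .01[.].000   read . → write 0, move left, go to p0
p0 | .0[1]0.000   read 1 → write 0, move right, go to p0
p0 | .00[0].000   read 0 → write 1, move right, go to p2
p2 | .001[.]000   read . → write 0, move left, go to p0
p0 | .00[1]0000   read 1 → write 0, move right, go to p0
p0 | .000[0]000   read 0 → write 1, move right, go to p2
p2 | .0001[0]00
The non-blank tape span at halt is 0001000.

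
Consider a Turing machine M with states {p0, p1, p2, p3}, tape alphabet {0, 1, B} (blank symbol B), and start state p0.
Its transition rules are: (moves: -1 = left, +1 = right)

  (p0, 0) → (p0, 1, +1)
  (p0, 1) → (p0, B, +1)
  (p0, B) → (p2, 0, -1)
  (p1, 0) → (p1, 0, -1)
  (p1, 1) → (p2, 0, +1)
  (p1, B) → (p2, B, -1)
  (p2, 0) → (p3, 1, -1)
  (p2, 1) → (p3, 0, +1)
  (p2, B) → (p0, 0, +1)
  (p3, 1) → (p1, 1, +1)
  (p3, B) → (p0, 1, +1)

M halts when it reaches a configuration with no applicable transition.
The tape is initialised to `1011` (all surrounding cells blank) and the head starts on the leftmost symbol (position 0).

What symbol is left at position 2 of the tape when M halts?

B

state=p0 head=0 tape=[1]011BB   (p0,1)→(p0,B,+1)
state=p0 head=1 tape=B[0]11BB   (p0,0)→(p0,1,+1)
state=p0 head=2 tape=B1[1]1BB   (p0,1)→(p0,B,+1)
state=p0 head=3 tape=B1B[1]BB   (p0,1)→(p0,B,+1)
state=p0 head=4 tape=B1BB[B]B   (p0,B)→(p2,0,-1)
state=p2 head=3 tape=B1B[B]0B   (p2,B)→(p0,0,+1)
state=p0 head=4 tape=B1B0[0]B   (p0,0)→(p0,1,+1)
state=p0 head=5 tape=B1B01[B]   (p0,B)→(p2,0,-1)
state=p2 head=4 tape=B1B0[1]0   (p2,1)→(p3,0,+1)
state=p3 head=5 tape=B1B00[0]
Cell 2 holds B when M halts.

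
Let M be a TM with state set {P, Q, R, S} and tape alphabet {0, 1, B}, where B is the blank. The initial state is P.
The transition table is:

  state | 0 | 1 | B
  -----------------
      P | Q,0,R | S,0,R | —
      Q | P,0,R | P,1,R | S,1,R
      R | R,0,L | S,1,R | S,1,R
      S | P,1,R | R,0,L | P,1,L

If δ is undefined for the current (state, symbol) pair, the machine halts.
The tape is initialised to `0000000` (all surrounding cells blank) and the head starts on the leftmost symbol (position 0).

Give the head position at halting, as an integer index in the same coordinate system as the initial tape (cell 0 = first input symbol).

9

P | B[0]000000BBB   read 0 → write 0, move R, go to Q
Q | B0[0]00000BBB   read 0 → write 0, move R, go to P
P | B00[0]0000BBB   read 0 → write 0, move R, go to Q
Q | B000[0]000BBB   read 0 → write 0, move R, go to P
P | B0000[0]00BBB   read 0 → write 0, move R, go to Q
Q | B00000[0]0BBB   read 0 → write 0, move R, go to P
P | B000000[0]BBB   read 0 → write 0, move R, go to Q
Q | B0000000[B]BB   read B → write 1, move R, go to S
S | B00000001[B]B   read B → write 1, move L, go to P
P | B0000000[1]1B   read 1 → write 0, move R, go to S
S | B00000000[1]B   read 1 → write 0, move L, go to R
R | B0000000[0]0B   read 0 → write 0, move L, go to R
R | B000000[0]00B   read 0 → write 0, move L, go to R
R | B00000[0]000B   read 0 → write 0, move L, go to R
R | B0000[0]0000B   read 0 → write 0, move L, go to R
R | B000[0]00000B   read 0 → write 0, move L, go to R
R | B00[0]000000B   read 0 → write 0, move L, go to R
R | B0[0]0000000B   read 0 → write 0, move L, go to R
R | B[0]00000000B   read 0 → write 0, move L, go to R
R | [B]000000000B   read B → write 1, move R, go to S
S | 1[0]00000000B   read 0 → write 1, move R, go to P
P | 11[0]0000000B   read 0 → write 0, move R, go to Q
Q | 110[0]000000B   read 0 → write 0, move R, go to P
P | 1100[0]00000B   read 0 → write 0, move R, go to Q
Q | 11000[0]0000B   read 0 → write 0, move R, go to P
P | 110000[0]000B   read 0 → write 0, move R, go to Q
Q | 1100000[0]00B   read 0 → write 0, move R, go to P
P | 11000000[0]0B   read 0 → write 0, move R, go to Q
Q | 110000000[0]B   read 0 → write 0, move R, go to P
P | 1100000000[B]
At halt the head is at cell 9.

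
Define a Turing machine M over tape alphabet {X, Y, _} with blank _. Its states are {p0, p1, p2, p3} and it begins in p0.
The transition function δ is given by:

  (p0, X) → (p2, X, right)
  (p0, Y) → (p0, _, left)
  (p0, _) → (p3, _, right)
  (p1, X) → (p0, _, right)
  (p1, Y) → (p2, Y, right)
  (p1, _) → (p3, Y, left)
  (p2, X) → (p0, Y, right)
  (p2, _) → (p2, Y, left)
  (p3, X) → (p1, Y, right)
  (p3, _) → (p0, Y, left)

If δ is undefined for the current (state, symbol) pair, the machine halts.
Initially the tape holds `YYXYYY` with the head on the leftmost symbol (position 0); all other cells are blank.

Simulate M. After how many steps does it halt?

4

p0 | _[Y]YXYYY   read Y → write _, move left, go to p0
p0 | [_]_YXYYY   read _ → write _, move right, go to p3
p3 | _[_]YXYYY   read _ → write Y, move left, go to p0
p0 | [_]YYXYYY   read _ → write _, move right, go to p3
p3 | _[Y]YXYYY
M halts after 4 transitions.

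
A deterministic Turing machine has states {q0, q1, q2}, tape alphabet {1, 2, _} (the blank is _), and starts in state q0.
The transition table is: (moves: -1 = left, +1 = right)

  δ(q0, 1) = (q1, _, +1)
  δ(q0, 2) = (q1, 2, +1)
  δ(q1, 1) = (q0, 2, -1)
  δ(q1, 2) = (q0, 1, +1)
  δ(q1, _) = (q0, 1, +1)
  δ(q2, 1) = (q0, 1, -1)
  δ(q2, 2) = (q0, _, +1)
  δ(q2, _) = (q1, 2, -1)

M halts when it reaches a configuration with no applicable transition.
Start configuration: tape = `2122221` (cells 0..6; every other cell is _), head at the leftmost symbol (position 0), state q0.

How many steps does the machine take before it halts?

q0 | [2]122221__   read 2 → write 2, move +1, go to q1
q1 | 2[1]22221__   read 1 → write 2, move -1, go to q0
q0 | [2]222221__   read 2 → write 2, move +1, go to q1
q1 | 2[2]22221__   read 2 → write 1, move +1, go to q0
q0 | 21[2]2221__   read 2 → write 2, move +1, go to q1
q1 | 212[2]221__   read 2 → write 1, move +1, go to q0
q0 | 2121[2]21__   read 2 → write 2, move +1, go to q1
q1 | 21212[2]1__   read 2 → write 1, move +1, go to q0
q0 | 212121[1]__   read 1 → write _, move +1, go to q1
q1 | 212121_[_]_   read _ → write 1, move +1, go to q0
q0 | 212121_1[_]
M halts after 10 transitions.

10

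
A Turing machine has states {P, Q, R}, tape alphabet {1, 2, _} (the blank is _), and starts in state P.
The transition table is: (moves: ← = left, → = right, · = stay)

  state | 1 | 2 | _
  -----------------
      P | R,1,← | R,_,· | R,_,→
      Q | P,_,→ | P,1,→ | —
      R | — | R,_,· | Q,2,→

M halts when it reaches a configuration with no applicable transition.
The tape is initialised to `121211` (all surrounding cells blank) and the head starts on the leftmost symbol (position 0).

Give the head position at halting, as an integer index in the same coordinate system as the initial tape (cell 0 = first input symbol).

P | _[1]21211___   read 1 → write 1, move ←, go to R
R | [_]121211___   read _ → write 2, move →, go to Q
Q | 2[1]21211___   read 1 → write _, move →, go to P
P | 2_[2]1211___   read 2 → write _, move ·, go to R
R | 2_[_]1211___   read _ → write 2, move →, go to Q
Q | 2_2[1]211___   read 1 → write _, move →, go to P
P | 2_2_[2]11___   read 2 → write _, move ·, go to R
R | 2_2_[_]11___   read _ → write 2, move →, go to Q
Q | 2_2_2[1]1___   read 1 → write _, move →, go to P
P | 2_2_2_[1]___   read 1 → write 1, move ←, go to R
R | 2_2_2[_]1___   read _ → write 2, move →, go to Q
Q | 2_2_22[1]___   read 1 → write _, move →, go to P
P | 2_2_22_[_]__   read _ → write _, move →, go to R
R | 2_2_22__[_]_   read _ → write 2, move →, go to Q
Q | 2_2_22__2[_]
At halt the head is at cell 8.

8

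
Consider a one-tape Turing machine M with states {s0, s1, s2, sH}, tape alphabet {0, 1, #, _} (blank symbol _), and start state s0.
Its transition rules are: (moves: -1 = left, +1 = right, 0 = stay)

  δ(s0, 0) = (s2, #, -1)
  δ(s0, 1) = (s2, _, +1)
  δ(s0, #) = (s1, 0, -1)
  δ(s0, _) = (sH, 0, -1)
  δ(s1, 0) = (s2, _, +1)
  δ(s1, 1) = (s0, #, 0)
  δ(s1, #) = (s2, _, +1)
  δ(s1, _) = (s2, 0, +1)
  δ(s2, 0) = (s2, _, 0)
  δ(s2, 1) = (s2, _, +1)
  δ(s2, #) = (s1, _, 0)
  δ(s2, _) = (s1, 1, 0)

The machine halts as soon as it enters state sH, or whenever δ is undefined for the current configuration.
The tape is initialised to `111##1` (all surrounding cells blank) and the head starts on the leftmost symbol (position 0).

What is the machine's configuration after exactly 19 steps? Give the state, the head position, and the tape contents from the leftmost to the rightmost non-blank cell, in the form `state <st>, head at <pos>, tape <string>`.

state s1, head at 6, tape 00_1

s0 | [1]11##1_   read 1 → write _, move +1, go to s2
s2 | _[1]1##1_   read 1 → write _, move +1, go to s2
s2 | __[1]##1_   read 1 → write _, move +1, go to s2
s2 | ___[#]#1_   read # → write _, move 0, go to s1
s1 | ___[_]#1_   read _ → write 0, move +1, go to s2
s2 | ___0[#]1_   read # → write _, move 0, go to s1
s1 | ___0[_]1_   read _ → write 0, move +1, go to s2
s2 | ___00[1]_   read 1 → write _, move +1, go to s2
s2 | ___00_[_]   read _ → write 1, move 0, go to s1
s1 | ___00_[1]   read 1 → write #, move 0, go to s0
s0 | ___00_[#]   read # → write 0, move -1, go to s1
s1 | ___00[_]0   read _ → write 0, move +1, go to s2
s2 | ___000[0]   read 0 → write _, move 0, go to s2
s2 | ___000[_]   read _ → write 1, move 0, go to s1
s1 | ___000[1]   read 1 → write #, move 0, go to s0
s0 | ___000[#]   read # → write 0, move -1, go to s1
s1 | ___00[0]0   read 0 → write _, move +1, go to s2
s2 | ___00_[0]   read 0 → write _, move 0, go to s2
s2 | ___00_[_]   read _ → write 1, move 0, go to s1
s1 | ___00_[1]
After 19 steps: state s1, head at 6, tape 00_1.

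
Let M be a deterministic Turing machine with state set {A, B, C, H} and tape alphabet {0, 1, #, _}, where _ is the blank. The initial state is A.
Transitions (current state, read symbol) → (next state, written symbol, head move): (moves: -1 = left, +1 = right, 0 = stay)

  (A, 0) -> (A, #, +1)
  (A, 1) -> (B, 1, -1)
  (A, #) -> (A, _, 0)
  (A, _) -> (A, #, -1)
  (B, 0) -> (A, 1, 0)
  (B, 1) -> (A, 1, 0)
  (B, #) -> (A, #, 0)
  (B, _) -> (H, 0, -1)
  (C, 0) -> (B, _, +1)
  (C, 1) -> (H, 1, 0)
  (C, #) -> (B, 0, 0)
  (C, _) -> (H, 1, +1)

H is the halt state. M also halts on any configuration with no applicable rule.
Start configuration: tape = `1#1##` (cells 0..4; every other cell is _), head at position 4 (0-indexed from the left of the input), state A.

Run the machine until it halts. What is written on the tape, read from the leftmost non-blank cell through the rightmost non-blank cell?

01#1##

state=A head=4 tape=__1#1#[#]   (A,#)→(A,_,0)
state=A head=4 tape=__1#1#[_]   (A,_)→(A,#,-1)
state=A head=3 tape=__1#1[#]#   (A,#)→(A,_,0)
state=A head=3 tape=__1#1[_]#   (A,_)→(A,#,-1)
state=A head=2 tape=__1#[1]##   (A,1)→(B,1,-1)
state=B head=1 tape=__1[#]1##   (B,#)→(A,#,0)
state=A head=1 tape=__1[#]1##   (A,#)→(A,_,0)
state=A head=1 tape=__1[_]1##   (A,_)→(A,#,-1)
state=A head=0 tape=__[1]#1##   (A,1)→(B,1,-1)
state=B head=-1 tape=_[_]1#1##   (B,_)→(H,0,-1)
state=H head=-2 tape=[_]01#1##
The non-blank tape span at halt is 01#1##.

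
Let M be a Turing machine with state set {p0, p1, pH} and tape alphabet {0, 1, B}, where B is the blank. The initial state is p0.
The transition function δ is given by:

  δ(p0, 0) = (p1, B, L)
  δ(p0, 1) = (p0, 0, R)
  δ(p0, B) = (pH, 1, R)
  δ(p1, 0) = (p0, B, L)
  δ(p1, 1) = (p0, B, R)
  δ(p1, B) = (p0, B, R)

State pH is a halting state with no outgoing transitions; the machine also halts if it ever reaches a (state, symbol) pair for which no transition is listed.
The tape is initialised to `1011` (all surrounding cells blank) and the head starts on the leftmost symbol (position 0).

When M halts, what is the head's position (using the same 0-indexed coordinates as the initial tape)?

0

state=p0 head=0 tape=B[1]011   (p0,1)→(p0,0,R)
state=p0 head=1 tape=B0[0]11   (p0,0)→(p1,B,L)
state=p1 head=0 tape=B[0]B11   (p1,0)→(p0,B,L)
state=p0 head=-1 tape=[B]BB11   (p0,B)→(pH,1,R)
state=pH head=0 tape=1[B]B11
At halt the head is at cell 0.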